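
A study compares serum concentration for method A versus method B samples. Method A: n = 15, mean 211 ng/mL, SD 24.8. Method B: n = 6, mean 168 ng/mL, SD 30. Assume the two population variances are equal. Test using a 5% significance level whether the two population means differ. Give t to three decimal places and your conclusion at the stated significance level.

t = 3.389; reject H0

Let group 1 = method A, group 2 = method B. H0: μ_1 = μ_2; H1: μ_1 ≠ μ_2 (two-sample pooled-variance t-test, two-sided).
s_p² = [(15−1)·24.8² + (6−1)·30²]/(15+6−2) = 690.029
t = (211 − 168)/√[690.029·(1/15 + 1/6)] = 3.389
df = n₁ + n₂ − 2 = 19
Two-sided p-value ≈ 0.0031
Since p ≈ 0.0031 < α = 0.05, reject H0; the evidence is statistically significant.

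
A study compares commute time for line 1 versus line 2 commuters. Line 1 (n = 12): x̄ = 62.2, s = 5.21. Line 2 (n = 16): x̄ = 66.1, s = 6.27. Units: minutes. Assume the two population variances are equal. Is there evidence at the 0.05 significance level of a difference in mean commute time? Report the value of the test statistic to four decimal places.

Let group 1 = line 1, group 2 = line 2. H0: μ_1 = μ_2; H1: μ_1 ≠ μ_2 (two-sample pooled-variance t-test, two-sided).
s_p² = [(12−1)·5.21² + (16−1)·6.27²]/(12+16−2) = 34.1646
t = (62.2 − 66.1)/√[34.1646·(1/12 + 1/16)] = -1.7472
df = n₁ + n₂ − 2 = 26
Two-sided p-value ≈ 0.0924
Since p ≈ 0.0924 > α = 0.05, fail to reject H0; the evidence is not statistically significant.

-1.7472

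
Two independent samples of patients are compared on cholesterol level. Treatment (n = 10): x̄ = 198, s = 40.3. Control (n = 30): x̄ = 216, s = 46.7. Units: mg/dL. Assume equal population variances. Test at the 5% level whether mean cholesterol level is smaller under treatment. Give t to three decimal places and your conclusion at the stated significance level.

Let group 1 = treatment, group 2 = control. H0: μ_1 = μ_2; H1: μ_1 < μ_2 (two-sample pooled-variance t-test, left-tailed).
s_p² = [(10−1)·40.3² + (30−1)·46.7²]/(10+30−2) = 2049.02
t = (198 − 216)/√[2049.02·(1/10 + 1/30)] = -1.089
df = n₁ + n₂ − 2 = 38
p-value = P(T ≤ -1.089) ≈ 0.1415
Since p ≈ 0.1415 > α = 0.05, fail to reject H0; the data do not provide sufficient evidence against H0.

t = -1.089; fail to reject H0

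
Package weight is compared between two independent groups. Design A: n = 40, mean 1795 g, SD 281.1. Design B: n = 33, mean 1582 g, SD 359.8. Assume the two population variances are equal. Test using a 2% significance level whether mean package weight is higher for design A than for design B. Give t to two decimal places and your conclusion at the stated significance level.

Let group 1 = design A, group 2 = design B. H0: μ_1 = μ_2; H1: μ_1 > μ_2 (two-sample pooled-variance t-test, right-tailed).
s_p² = [(40−1)·281.1² + (33−1)·359.8²]/(40+33−2) = 101750
t = (1795 − 1582)/√[101750·(1/40 + 1/33)] = 2.84
df = n₁ + n₂ − 2 = 71
p-value = P(T ≥ 2.84) ≈ 0.003
Since p ≈ 0.003 < α = 0.02, reject H0; the evidence is statistically significant.

t = 2.84; reject H0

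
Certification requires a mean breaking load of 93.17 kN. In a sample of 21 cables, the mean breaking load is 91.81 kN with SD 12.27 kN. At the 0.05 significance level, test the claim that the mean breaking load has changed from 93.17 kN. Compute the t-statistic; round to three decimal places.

H0: μ = 93.17; H1: μ ≠ 93.17 (one-sample t-test, two-sided).
t = (x̄ − μ₀)/(s/√n) = (91.81 − 93.17)/(12.27/√21) = -0.508
df = n − 1 = 20
Two-sided p-value ≈ 0.617
Since p ≈ 0.617 > α = 0.05, fail to reject H0; the data do not provide sufficient evidence against H0.

-0.508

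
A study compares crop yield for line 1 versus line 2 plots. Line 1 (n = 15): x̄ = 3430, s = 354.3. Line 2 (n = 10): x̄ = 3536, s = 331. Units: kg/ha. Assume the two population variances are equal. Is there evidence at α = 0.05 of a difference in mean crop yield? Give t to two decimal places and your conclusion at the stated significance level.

t = -0.75; fail to reject H0

Let group 1 = line 1, group 2 = line 2. H0: μ_1 = μ_2; H1: μ_1 ≠ μ_2 (two-sample pooled-variance t-test, two-sided).
s_p² = [(15−1)·354.3² + (10−1)·331²]/(15+10−2) = 119280
t = (3430 − 3536)/√[119280·(1/15 + 1/10)] = -0.75
df = n₁ + n₂ − 2 = 23
Two-sided p-value ≈ 0.460
Since p ≈ 0.460 > α = 0.05, fail to reject H0; the evidence is not statistically significant.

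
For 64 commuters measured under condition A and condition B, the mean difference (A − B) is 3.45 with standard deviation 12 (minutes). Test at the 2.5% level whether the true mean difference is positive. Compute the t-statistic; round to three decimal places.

2.300

H0: μ_d = 0; H1: μ_d > 0 (paired t-test on the differences, right-tailed).
t = d̄/(s_d/√n) = 3.45/(12/√64) = 2.300
df = n − 1 = 63
p-value = P(T ≥ 2.300) ≈ 0.012
Since p ≈ 0.012 < α = 0.025, reject H0; the data support H1.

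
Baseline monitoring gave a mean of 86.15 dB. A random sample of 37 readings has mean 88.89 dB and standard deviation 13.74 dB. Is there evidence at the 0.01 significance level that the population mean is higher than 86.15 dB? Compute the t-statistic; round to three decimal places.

1.213

H0: μ = 86.15; H1: μ > 86.15 (one-sample t-test, right-tailed).
t = (x̄ − μ₀)/(s/√n) = (88.89 − 86.15)/(13.74/√37) = 1.213
df = n − 1 = 36
p-value = P(T ≥ 1.213) ≈ 0.117
Since p ≈ 0.117 > α = 0.01, fail to reject H0; the data do not provide sufficient evidence against H0.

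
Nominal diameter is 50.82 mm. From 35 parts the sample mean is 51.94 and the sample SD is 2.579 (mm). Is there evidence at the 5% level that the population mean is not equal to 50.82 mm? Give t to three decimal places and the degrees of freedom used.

H0: μ = 50.82; H1: μ ≠ 50.82 (one-sample t-test, two-sided).
t = (x̄ − μ₀)/(s/√n) = (51.94 − 50.82)/(2.579/√35) = 2.569
df = n − 1 = 34
Two-sided p-value ≈ 0.015
Since p ≈ 0.015 < α = 0.05, reject H0; the evidence is statistically significant.

t = 2.569, df = 34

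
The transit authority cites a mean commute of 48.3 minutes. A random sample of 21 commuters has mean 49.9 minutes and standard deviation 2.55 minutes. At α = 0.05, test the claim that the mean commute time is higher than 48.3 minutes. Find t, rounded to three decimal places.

2.875

H0: μ = 48.3; H1: μ > 48.3 (one-sample t-test, right-tailed).
t = (x̄ − μ₀)/(s/√n) = (49.9 − 48.3)/(2.55/√21) = 2.875
df = n − 1 = 20
p-value = P(T ≥ 2.875) ≈ 0.005
Since p ≈ 0.005 < α = 0.05, reject H0; the data support H1.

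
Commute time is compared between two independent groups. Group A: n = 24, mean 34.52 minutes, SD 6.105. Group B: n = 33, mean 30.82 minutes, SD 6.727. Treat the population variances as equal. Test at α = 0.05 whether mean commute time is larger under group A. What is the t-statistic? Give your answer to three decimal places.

2.130

Let group 1 = group A, group 2 = group B. H0: μ_1 = μ_2; H1: μ_1 > μ_2 (two-sample pooled-variance t-test, right-tailed).
s_p² = [(24−1)·6.105² + (33−1)·6.727²]/(24+33−2) = 41.9148
t = (34.52 − 30.82)/√[41.9148·(1/24 + 1/33)] = 2.130
df = n₁ + n₂ − 2 = 55
p-value = P(T ≥ 2.130) ≈ 0.0188
Since p ≈ 0.0188 < α = 0.05, reject H0; the data support H1.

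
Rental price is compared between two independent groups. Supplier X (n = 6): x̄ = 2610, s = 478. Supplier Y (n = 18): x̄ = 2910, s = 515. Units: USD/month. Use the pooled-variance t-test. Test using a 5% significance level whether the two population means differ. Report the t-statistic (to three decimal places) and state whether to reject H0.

t = -1.256; fail to reject H0

Let group 1 = supplier X, group 2 = supplier Y. H0: μ_1 = μ_2; H1: μ_1 ≠ μ_2 (two-sample pooled-variance t-test, two-sided).
s_p² = [(6−1)·478² + (18−1)·515²]/(6+18−2) = 256875
t = (2610 − 2910)/√[256875·(1/6 + 1/18)] = -1.256
df = n₁ + n₂ − 2 = 22
Two-sided p-value ≈ 0.2224
Since p ≈ 0.2224 > α = 0.05, fail to reject H0; the data do not provide sufficient evidence against H0.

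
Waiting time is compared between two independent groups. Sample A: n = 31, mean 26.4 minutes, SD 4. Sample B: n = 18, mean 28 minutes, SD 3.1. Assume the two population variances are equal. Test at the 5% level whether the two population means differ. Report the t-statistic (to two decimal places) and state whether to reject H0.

t = -1.46; fail to reject H0

Let group 1 = sample A, group 2 = sample B. H0: μ_1 = μ_2; H1: μ_1 ≠ μ_2 (two-sample pooled-variance t-test, two-sided).
s_p² = [(31−1)·4² + (18−1)·3.1²]/(31+18−2) = 13.6887
t = (26.4 − 28)/√[13.6887·(1/31 + 1/18)] = -1.46
df = n₁ + n₂ − 2 = 47
Two-sided p-value ≈ 0.1511
Since p ≈ 0.1511 > α = 0.05, fail to reject H0; the evidence is not statistically significant.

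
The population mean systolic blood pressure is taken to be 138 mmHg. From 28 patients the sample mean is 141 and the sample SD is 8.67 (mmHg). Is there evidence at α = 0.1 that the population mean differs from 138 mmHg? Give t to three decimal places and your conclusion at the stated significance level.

H0: μ = 138; H1: μ ≠ 138 (one-sample t-test, two-sided).
t = (x̄ − μ₀)/(s/√n) = (141 − 138)/(8.67/√28) = 1.831
df = n − 1 = 27
Two-sided p-value ≈ 0.0782
Since p ≈ 0.0782 < α = 0.1, reject H0; the evidence is statistically significant.

t = 1.831; reject H0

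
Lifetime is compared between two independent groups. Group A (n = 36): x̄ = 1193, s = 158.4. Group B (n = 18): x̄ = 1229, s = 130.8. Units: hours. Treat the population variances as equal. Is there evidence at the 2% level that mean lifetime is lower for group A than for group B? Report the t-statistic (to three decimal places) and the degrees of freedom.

Let group 1 = group A, group 2 = group B. H0: μ_1 = μ_2; H1: μ_1 < μ_2 (two-sample pooled-variance t-test, left-tailed).
s_p² = [(36−1)·158.4² + (18−1)·130.8²]/(36+18−2) = 22481.1
t = (1193 − 1229)/√[22481.1·(1/36 + 1/18)] = -0.832
df = n₁ + n₂ − 2 = 52
p-value = P(T ≤ -0.832) ≈ 0.205
Since p ≈ 0.205 > α = 0.02, fail to reject H0; the evidence is not statistically significant.

t = -0.832, df = 52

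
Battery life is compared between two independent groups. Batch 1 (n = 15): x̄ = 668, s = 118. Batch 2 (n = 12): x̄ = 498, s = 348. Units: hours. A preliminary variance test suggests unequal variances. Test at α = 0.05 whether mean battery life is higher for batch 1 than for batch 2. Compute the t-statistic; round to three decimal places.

Let group 1 = batch 1, group 2 = batch 2. H0: μ_1 = μ_2; H1: μ_1 > μ_2 (Welch's two-sample t-test, right-tailed).
t = (x̄_1 − x̄_2)/√(s_1²/n_1 + s_2²/n_2) = (668 − 498)/√(118²/15 + 348²/12) = 1.619
Welch–Satterthwaite df ≈ 13.03
p-value = P(T ≥ 1.619) ≈ 0.065
Since p ≈ 0.065 > α = 0.05, fail to reject H0; the evidence is not statistically significant.

1.619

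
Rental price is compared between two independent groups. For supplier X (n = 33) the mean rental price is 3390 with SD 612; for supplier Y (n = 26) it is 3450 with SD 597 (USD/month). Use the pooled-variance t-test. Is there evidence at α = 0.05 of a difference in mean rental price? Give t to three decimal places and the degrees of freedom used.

Let group 1 = supplier X, group 2 = supplier Y. H0: μ_1 = μ_2; H1: μ_1 ≠ μ_2 (two-sample pooled-variance t-test, two-sided).
s_p² = [(33−1)·612² + (26−1)·597²]/(33+26−2) = 366590
t = (3390 − 3450)/√[366590·(1/33 + 1/26)] = -0.378
df = n₁ + n₂ − 2 = 57
Two-sided p-value ≈ 0.7069
Since p ≈ 0.7069 > α = 0.05, fail to reject H0; the data do not provide sufficient evidence against H0.

t = -0.378, df = 57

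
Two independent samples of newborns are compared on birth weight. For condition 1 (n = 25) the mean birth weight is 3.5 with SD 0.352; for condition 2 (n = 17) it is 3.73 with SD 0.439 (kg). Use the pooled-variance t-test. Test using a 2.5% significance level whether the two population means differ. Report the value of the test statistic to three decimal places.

Let group 1 = condition 1, group 2 = condition 2. H0: μ_1 = μ_2; H1: μ_1 ≠ μ_2 (two-sample pooled-variance t-test, two-sided).
s_p² = [(25−1)·0.352² + (17−1)·0.439²]/(25+17−2) = 0.151431
t = (3.5 − 3.73)/√[0.151431·(1/25 + 1/17)] = -1.880
df = n₁ + n₂ − 2 = 40
Two-sided p-value ≈ 0.0674
Since p ≈ 0.0674 > α = 0.025, fail to reject H0; the data do not provide sufficient evidence against H0.

-1.880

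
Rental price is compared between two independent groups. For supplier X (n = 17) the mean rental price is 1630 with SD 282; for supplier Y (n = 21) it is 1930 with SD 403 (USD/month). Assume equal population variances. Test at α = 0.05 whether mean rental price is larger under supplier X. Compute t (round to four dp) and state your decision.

t = -2.5949; fail to reject H0

Let group 1 = supplier X, group 2 = supplier Y. H0: μ_1 = μ_2; H1: μ_1 > μ_2 (two-sample pooled-variance t-test, right-tailed).
s_p² = [(17−1)·282² + (21−1)·403²]/(17+21−2) = 125571
t = (1630 − 1930)/√[125571·(1/17 + 1/21)] = -2.5949
df = n₁ + n₂ − 2 = 36
p-value = P(T ≥ -2.5949) ≈ 0.9932
Since p ≈ 0.9932 > α = 0.05, fail to reject H0; the evidence is not statistically significant.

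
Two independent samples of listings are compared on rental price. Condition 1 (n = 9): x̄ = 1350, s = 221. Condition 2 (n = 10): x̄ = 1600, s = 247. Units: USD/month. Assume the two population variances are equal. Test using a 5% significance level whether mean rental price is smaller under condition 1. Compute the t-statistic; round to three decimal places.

Let group 1 = condition 1, group 2 = condition 2. H0: μ_1 = μ_2; H1: μ_1 < μ_2 (two-sample pooled-variance t-test, left-tailed).
s_p² = [(9−1)·221² + (10−1)·247²]/(9+10−2) = 55282.9
t = (1350 − 1600)/√[55282.9·(1/9 + 1/10)] = -2.314
df = n₁ + n₂ − 2 = 17
p-value = P(T ≤ -2.314) ≈ 0.017
Since p ≈ 0.017 < α = 0.05, reject H0; the evidence is statistically significant.

-2.314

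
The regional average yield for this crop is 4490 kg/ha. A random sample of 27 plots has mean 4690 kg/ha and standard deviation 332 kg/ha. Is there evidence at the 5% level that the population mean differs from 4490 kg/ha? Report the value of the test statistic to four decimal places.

H0: μ = 4490; H1: μ ≠ 4490 (one-sample t-test, two-sided).
t = (x̄ − μ₀)/(s/√n) = (4690 − 4490)/(332/√27) = 3.1302
df = n − 1 = 26
Two-sided p-value ≈ 0.0043
Since p ≈ 0.0043 < α = 0.05, reject H0; the data support H1.

3.1302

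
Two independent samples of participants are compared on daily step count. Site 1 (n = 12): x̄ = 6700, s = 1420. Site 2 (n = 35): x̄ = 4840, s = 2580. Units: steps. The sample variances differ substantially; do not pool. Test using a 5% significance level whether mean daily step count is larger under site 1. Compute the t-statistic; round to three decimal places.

Let group 1 = site 1, group 2 = site 2. H0: μ_1 = μ_2; H1: μ_1 > μ_2 (Welch's two-sample t-test, right-tailed).
t = (x̄_1 − x̄_2)/√(s_1²/n_1 + s_2²/n_2) = (6700 − 4840)/√(1420²/12 + 2580²/35) = 3.108
Welch–Satterthwaite df ≈ 35.34
p-value = P(T ≥ 3.108) ≈ 0.002
Since p ≈ 0.002 < α = 0.05, reject H0; the data support H1.

3.108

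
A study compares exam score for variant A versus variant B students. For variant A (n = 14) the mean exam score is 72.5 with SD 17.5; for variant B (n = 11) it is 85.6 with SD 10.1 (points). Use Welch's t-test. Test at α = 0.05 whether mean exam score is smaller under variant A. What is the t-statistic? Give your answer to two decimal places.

-2.35

Let group 1 = variant A, group 2 = variant B. H0: μ_1 = μ_2; H1: μ_1 < μ_2 (Welch's two-sample t-test, left-tailed).
t = (x̄_1 − x̄_2)/√(s_1²/n_1 + s_2²/n_2) = (72.5 − 85.6)/√(17.5²/14 + 10.1²/11) = -2.35
Welch–Satterthwaite df ≈ 21.37
p-value = P(T ≤ -2.35) ≈ 0.014
Since p ≈ 0.014 < α = 0.05, reject H0; the evidence is statistically significant.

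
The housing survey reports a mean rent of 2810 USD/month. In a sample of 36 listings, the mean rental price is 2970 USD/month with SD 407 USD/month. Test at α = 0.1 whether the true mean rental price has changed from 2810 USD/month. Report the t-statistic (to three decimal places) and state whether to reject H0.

H0: μ = 2810; H1: μ ≠ 2810 (one-sample t-test, two-sided).
t = (x̄ − μ₀)/(s/√n) = (2970 − 2810)/(407/√36) = 2.359
df = n − 1 = 35
Two-sided p-value ≈ 0.0241
Since p ≈ 0.0241 < α = 0.1, reject H0; the evidence is statistically significant.

t = 2.359; reject H0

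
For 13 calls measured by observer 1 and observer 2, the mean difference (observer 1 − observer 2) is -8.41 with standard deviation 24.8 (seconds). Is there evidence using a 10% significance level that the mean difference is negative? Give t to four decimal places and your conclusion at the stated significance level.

t = -1.2227; fail to reject H0

H0: μ_d = 0; H1: μ_d < 0 (paired t-test on the differences, left-tailed).
t = d̄/(s_d/√n) = -8.41/(24.8/√13) = -1.2227
df = n − 1 = 12
p-value = P(T ≤ -1.2227) ≈ 0.1225
Since p ≈ 0.1225 > α = 0.1, fail to reject H0; the data do not provide sufficient evidence against H0.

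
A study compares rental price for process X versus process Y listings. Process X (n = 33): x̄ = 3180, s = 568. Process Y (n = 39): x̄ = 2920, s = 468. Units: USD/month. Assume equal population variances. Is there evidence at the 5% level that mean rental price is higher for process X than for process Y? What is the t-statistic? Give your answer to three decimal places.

Let group 1 = process X, group 2 = process Y. H0: μ_1 = μ_2; H1: μ_1 > μ_2 (two-sample pooled-variance t-test, right-tailed).
s_p² = [(33−1)·568² + (39−1)·468²]/(33+39−2) = 266384
t = (3180 − 2920)/√[266384·(1/33 + 1/39)] = 2.130
df = n₁ + n₂ − 2 = 70
p-value = P(T ≥ 2.130) ≈ 0.018
Since p ≈ 0.018 < α = 0.05, reject H0; the data support H1.

2.130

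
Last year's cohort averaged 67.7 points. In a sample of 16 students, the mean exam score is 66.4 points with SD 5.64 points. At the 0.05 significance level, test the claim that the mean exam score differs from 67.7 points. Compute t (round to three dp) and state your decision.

H0: μ = 67.7; H1: μ ≠ 67.7 (one-sample t-test, two-sided).
t = (x̄ − μ₀)/(s/√n) = (66.4 − 67.7)/(5.64/√16) = -0.922
df = n − 1 = 15
Two-sided p-value ≈ 0.371
Since p ≈ 0.371 > α = 0.05, fail to reject H0; the evidence is not statistically significant.

t = -0.922; fail to reject H0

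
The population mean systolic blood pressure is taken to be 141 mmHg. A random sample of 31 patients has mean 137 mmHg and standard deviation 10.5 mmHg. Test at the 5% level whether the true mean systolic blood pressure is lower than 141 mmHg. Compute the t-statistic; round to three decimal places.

-2.121

H0: μ = 141; H1: μ < 141 (one-sample t-test, left-tailed).
t = (x̄ − μ₀)/(s/√n) = (137 − 141)/(10.5/√31) = -2.121
df = n − 1 = 30
p-value = P(T ≤ -2.121) ≈ 0.021
Since p ≈ 0.021 < α = 0.05, reject H0; the evidence is statistically significant.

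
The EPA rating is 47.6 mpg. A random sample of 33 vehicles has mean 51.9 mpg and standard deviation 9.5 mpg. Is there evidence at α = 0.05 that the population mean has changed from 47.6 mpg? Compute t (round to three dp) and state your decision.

H0: μ = 47.6; H1: μ ≠ 47.6 (one-sample t-test, two-sided).
t = (x̄ − μ₀)/(s/√n) = (51.9 − 47.6)/(9.5/√33) = 2.600
df = n − 1 = 32
Two-sided p-value ≈ 0.0140
Since p ≈ 0.0140 < α = 0.05, reject H0; the data support H1.

t = 2.600; reject H0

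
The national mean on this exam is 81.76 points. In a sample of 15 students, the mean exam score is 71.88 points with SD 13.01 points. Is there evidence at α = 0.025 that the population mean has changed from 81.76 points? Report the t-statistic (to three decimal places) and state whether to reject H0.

t = -2.941; reject H0

H0: μ = 81.76; H1: μ ≠ 81.76 (one-sample t-test, two-sided).
t = (x̄ − μ₀)/(s/√n) = (71.88 − 81.76)/(13.01/√15) = -2.941
df = n − 1 = 14
Two-sided p-value ≈ 0.0107
Since p ≈ 0.0107 < α = 0.025, reject H0; the evidence is statistically significant.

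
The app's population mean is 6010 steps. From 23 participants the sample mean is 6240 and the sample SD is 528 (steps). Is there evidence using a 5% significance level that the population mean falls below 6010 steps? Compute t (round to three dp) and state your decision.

t = 2.089; fail to reject H0

H0: μ = 6010; H1: μ < 6010 (one-sample t-test, left-tailed).
t = (x̄ − μ₀)/(s/√n) = (6240 − 6010)/(528/√23) = 2.089
df = n − 1 = 22
p-value = P(T ≤ 2.089) ≈ 0.976
Since p ≈ 0.976 > α = 0.05, fail to reject H0; the evidence is not statistically significant.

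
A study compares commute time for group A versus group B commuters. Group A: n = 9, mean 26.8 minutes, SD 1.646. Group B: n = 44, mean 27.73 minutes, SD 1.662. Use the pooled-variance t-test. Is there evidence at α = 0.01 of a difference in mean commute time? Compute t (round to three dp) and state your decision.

Let group 1 = group A, group 2 = group B. H0: μ_1 = μ_2; H1: μ_1 ≠ μ_2 (two-sample pooled-variance t-test, two-sided).
s_p² = [(9−1)·1.646² + (44−1)·1.662²]/(9+44−2) = 2.75394
t = (26.8 − 27.73)/√[2.75394·(1/9 + 1/44)] = -1.532
df = n₁ + n₂ − 2 = 51
Two-sided p-value ≈ 0.132
Since p ≈ 0.132 > α = 0.01, fail to reject H0; the evidence is not statistically significant.

t = -1.532; fail to reject H0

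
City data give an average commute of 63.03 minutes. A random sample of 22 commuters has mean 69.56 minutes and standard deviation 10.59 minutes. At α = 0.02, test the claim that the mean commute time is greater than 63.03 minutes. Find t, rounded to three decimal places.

H0: μ = 63.03; H1: μ > 63.03 (one-sample t-test, right-tailed).
t = (x̄ − μ₀)/(s/√n) = (69.56 − 63.03)/(10.59/√22) = 2.892
df = n − 1 = 21
p-value = P(T ≥ 2.892) ≈ 0.0044
Since p ≈ 0.0044 < α = 0.02, reject H0; the data support H1.

2.892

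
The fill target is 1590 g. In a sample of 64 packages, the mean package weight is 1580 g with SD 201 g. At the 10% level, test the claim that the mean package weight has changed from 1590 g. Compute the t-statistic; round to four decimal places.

-0.3980

H0: μ = 1590; H1: μ ≠ 1590 (one-sample t-test, two-sided).
t = (x̄ − μ₀)/(s/√n) = (1580 − 1590)/(201/√64) = -0.3980
df = n − 1 = 63
Two-sided p-value ≈ 0.692
Since p ≈ 0.692 > α = 0.1, fail to reject H0; the evidence is not statistically significant.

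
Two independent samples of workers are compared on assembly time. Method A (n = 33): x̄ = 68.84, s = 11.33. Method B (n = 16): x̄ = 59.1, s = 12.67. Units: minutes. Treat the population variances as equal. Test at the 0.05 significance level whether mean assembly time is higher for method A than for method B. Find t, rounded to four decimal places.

Let group 1 = method A, group 2 = method B. H0: μ_1 = μ_2; H1: μ_1 > μ_2 (two-sample pooled-variance t-test, right-tailed).
s_p² = [(33−1)·11.33² + (16−1)·12.67²]/(33+16−2) = 138.633
t = (68.84 − 59.1)/√[138.633·(1/33 + 1/16)] = 2.7155
df = n₁ + n₂ − 2 = 47
p-value = P(T ≥ 2.7155) ≈ 0.005
Since p ≈ 0.005 < α = 0.05, reject H0; the evidence is statistically significant.

2.7155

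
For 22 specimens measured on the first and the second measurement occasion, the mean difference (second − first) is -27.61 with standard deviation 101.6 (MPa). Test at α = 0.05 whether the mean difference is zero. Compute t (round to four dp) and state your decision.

t = -1.2746; fail to reject H0

H0: μ_d = 0; H1: μ_d ≠ 0 (paired t-test on the differences, two-sided).
t = d̄/(s_d/√n) = -27.61/(101.6/√22) = -1.2746
df = n − 1 = 21
Two-sided p-value ≈ 0.2164
Since p ≈ 0.2164 > α = 0.05, fail to reject H0; the evidence is not statistically significant.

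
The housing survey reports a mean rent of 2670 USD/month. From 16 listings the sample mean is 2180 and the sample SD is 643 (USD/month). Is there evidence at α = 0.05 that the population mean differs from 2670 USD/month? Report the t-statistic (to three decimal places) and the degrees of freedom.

t = -3.048, df = 15

H0: μ = 2670; H1: μ ≠ 2670 (one-sample t-test, two-sided).
t = (x̄ − μ₀)/(s/√n) = (2180 − 2670)/(643/√16) = -3.048
df = n − 1 = 15
Two-sided p-value ≈ 0.008
Since p ≈ 0.008 < α = 0.05, reject H0; the evidence is statistically significant.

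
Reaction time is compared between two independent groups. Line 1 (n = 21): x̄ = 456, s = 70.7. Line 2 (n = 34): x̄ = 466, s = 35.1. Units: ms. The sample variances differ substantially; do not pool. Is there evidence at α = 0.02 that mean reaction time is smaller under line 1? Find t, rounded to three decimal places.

-0.604

Let group 1 = line 1, group 2 = line 2. H0: μ_1 = μ_2; H1: μ_1 < μ_2 (Welch's two-sample t-test, left-tailed).
t = (x̄_1 − x̄_2)/√(s_1²/n_1 + s_2²/n_2) = (456 − 466)/√(70.7²/21 + 35.1²/34) = -0.604
Welch–Satterthwaite df ≈ 26.19
p-value = P(T ≤ -0.604) ≈ 0.2756
Since p ≈ 0.2756 > α = 0.02, fail to reject H0; the evidence is not statistically significant.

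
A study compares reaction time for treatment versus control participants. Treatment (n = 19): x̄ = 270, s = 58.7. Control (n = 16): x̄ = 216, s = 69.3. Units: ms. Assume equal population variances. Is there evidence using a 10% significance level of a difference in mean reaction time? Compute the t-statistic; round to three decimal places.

Let group 1 = treatment, group 2 = control. H0: μ_1 = μ_2; H1: μ_1 ≠ μ_2 (two-sample pooled-variance t-test, two-sided).
s_p² = [(19−1)·58.7² + (16−1)·69.3²]/(19+16−2) = 4062.42
t = (270 − 216)/√[4062.42·(1/19 + 1/16)] = 2.497
df = n₁ + n₂ − 2 = 33
Two-sided p-value ≈ 0.0177
Since p ≈ 0.0177 < α = 0.1, reject H0; the evidence is statistically significant.

2.497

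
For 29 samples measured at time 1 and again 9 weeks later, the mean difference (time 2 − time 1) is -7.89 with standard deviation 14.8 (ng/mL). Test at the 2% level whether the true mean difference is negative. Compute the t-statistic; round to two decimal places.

-2.87

H0: μ_d = 0; H1: μ_d < 0 (paired t-test on the differences, left-tailed).
t = d̄/(s_d/√n) = -7.89/(14.8/√29) = -2.87
df = n − 1 = 28
p-value = P(T ≤ -2.87) ≈ 0.004
Since p ≈ 0.004 < α = 0.02, reject H0; the evidence is statistically significant.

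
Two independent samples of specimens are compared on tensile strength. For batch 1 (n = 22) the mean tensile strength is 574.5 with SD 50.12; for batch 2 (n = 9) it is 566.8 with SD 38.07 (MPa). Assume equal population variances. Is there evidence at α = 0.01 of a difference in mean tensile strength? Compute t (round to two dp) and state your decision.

t = 0.41; fail to reject H0

Let group 1 = batch 1, group 2 = batch 2. H0: μ_1 = μ_2; H1: μ_1 ≠ μ_2 (two-sample pooled-variance t-test, two-sided).
s_p² = [(22−1)·50.12² + (9−1)·38.07²]/(22+9−2) = 2218.86
t = (574.5 − 566.8)/√[2218.86·(1/22 + 1/9)] = 0.41
df = n₁ + n₂ − 2 = 29
Two-sided p-value ≈ 0.683
Since p ≈ 0.683 > α = 0.01, fail to reject H0; the data do not provide sufficient evidence against H0.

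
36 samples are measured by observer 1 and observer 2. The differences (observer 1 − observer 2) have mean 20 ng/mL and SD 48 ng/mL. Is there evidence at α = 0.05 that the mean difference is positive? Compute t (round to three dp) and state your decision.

t = 2.500; reject H0

H0: μ_d = 0; H1: μ_d > 0 (paired t-test on the differences, right-tailed).
t = d̄/(s_d/√n) = 20/(48/√36) = 2.500
df = n − 1 = 35
p-value = P(T ≥ 2.500) ≈ 0.009
Since p ≈ 0.009 < α = 0.05, reject H0; the evidence is statistically significant.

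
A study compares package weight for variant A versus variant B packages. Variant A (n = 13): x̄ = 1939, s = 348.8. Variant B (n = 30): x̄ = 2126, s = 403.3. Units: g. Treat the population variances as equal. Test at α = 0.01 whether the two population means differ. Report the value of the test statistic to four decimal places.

-1.4509

Let group 1 = variant A, group 2 = variant B. H0: μ_1 = μ_2; H1: μ_1 ≠ μ_2 (two-sample pooled-variance t-test, two-sided).
s_p² = [(13−1)·348.8² + (30−1)·403.3²]/(13+30−2) = 150654
t = (1939 − 2126)/√[150654·(1/13 + 1/30)] = -1.4509
df = n₁ + n₂ − 2 = 41
Two-sided p-value ≈ 0.154
Since p ≈ 0.154 > α = 0.01, fail to reject H0; the data do not provide sufficient evidence against H0.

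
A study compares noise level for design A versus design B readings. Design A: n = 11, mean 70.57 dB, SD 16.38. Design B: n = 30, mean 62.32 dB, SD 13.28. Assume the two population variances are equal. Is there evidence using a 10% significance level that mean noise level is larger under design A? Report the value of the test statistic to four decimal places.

1.6553

Let group 1 = design A, group 2 = design B. H0: μ_1 = μ_2; H1: μ_1 > μ_2 (two-sample pooled-variance t-test, right-tailed).
s_p² = [(11−1)·16.38² + (30−1)·13.28²]/(11+30−2) = 199.934
t = (70.57 − 62.32)/√[199.934·(1/11 + 1/30)] = 1.6553
df = n₁ + n₂ − 2 = 39
p-value = P(T ≥ 1.6553) ≈ 0.0529
Since p ≈ 0.0529 < α = 0.1, reject H0; the data support H1.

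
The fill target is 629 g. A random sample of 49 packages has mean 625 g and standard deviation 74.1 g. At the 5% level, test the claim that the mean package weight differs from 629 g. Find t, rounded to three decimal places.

H0: μ = 629; H1: μ ≠ 629 (one-sample t-test, two-sided).
t = (x̄ − μ₀)/(s/√n) = (625 − 629)/(74.1/√49) = -0.378
df = n − 1 = 48
Two-sided p-value ≈ 0.707
Since p ≈ 0.707 > α = 0.05, fail to reject H0; the evidence is not statistically significant.

-0.378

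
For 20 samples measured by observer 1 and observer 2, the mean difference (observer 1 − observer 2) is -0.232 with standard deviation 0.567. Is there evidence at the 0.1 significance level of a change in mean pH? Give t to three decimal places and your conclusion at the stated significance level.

H0: μ_d = 0; H1: μ_d ≠ 0 (paired t-test on the differences, two-sided).
t = d̄/(s_d/√n) = -0.232/(0.567/√20) = -1.830
df = n − 1 = 19
Two-sided p-value ≈ 0.083
Since p ≈ 0.083 < α = 0.1, reject H0; the data support H1.

t = -1.830; reject H0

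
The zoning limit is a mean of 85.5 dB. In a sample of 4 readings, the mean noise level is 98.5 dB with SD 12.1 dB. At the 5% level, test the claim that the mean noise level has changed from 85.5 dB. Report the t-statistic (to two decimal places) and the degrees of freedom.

H0: μ = 85.5; H1: μ ≠ 85.5 (one-sample t-test, two-sided).
t = (x̄ − μ₀)/(s/√n) = (98.5 − 85.5)/(12.1/√4) = 2.15
df = n − 1 = 3
Two-sided p-value ≈ 0.1208
Since p ≈ 0.1208 > α = 0.05, fail to reject H0; the evidence is not statistically significant.

t = 2.15, df = 3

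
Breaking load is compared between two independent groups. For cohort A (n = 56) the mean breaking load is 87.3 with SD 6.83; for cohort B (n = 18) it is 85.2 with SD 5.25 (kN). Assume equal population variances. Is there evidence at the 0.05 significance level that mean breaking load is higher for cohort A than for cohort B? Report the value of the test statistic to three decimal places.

1.194

Let group 1 = cohort A, group 2 = cohort B. H0: μ_1 = μ_2; H1: μ_1 > μ_2 (two-sample pooled-variance t-test, right-tailed).
s_p² = [(56−1)·6.83² + (18−1)·5.25²]/(56+18−2) = 42.1424
t = (87.3 − 85.2)/√[42.1424·(1/56 + 1/18)] = 1.194
df = n₁ + n₂ − 2 = 72
p-value = P(T ≥ 1.194) ≈ 0.118
Since p ≈ 0.118 > α = 0.05, fail to reject H0; the evidence is not statistically significant.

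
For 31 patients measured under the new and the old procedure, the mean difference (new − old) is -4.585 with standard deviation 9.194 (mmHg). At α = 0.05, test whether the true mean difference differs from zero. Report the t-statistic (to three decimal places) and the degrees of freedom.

t = -2.777, df = 30

H0: μ_d = 0; H1: μ_d ≠ 0 (paired t-test on the differences, two-sided).
t = d̄/(s_d/√n) = -4.585/(9.194/√31) = -2.777
df = n − 1 = 30
Two-sided p-value ≈ 0.0094
Since p ≈ 0.0094 < α = 0.05, reject H0; the evidence is statistically significant.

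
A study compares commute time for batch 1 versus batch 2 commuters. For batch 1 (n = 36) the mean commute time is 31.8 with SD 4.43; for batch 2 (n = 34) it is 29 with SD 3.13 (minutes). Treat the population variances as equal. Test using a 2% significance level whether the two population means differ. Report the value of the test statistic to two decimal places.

3.04

Let group 1 = batch 1, group 2 = batch 2. H0: μ_1 = μ_2; H1: μ_1 ≠ μ_2 (two-sample pooled-variance t-test, two-sided).
s_p² = [(36−1)·4.43² + (34−1)·3.13²]/(36+34−2) = 14.8554
t = (31.8 − 29)/√[14.8554·(1/36 + 1/34)] = 3.04
df = n₁ + n₂ − 2 = 68
Two-sided p-value ≈ 0.0034
Since p ≈ 0.0034 < α = 0.02, reject H0; the evidence is statistically significant.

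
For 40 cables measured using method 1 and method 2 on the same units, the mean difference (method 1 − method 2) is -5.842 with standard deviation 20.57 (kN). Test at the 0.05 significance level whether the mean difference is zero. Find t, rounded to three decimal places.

H0: μ_d = 0; H1: μ_d ≠ 0 (paired t-test on the differences, two-sided).
t = d̄/(s_d/√n) = -5.842/(20.57/√40) = -1.796
df = n − 1 = 39
Two-sided p-value ≈ 0.080
Since p ≈ 0.080 > α = 0.05, fail to reject H0; the evidence is not statistically significant.

-1.796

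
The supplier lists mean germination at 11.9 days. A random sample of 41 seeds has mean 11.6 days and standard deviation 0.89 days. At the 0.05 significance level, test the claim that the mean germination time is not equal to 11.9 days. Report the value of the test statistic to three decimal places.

-2.158

H0: μ = 11.9; H1: μ ≠ 11.9 (one-sample t-test, two-sided).
t = (x̄ − μ₀)/(s/√n) = (11.6 − 11.9)/(0.89/√41) = -2.158
df = n − 1 = 40
Two-sided p-value ≈ 0.037
Since p ≈ 0.037 < α = 0.05, reject H0; the evidence is statistically significant.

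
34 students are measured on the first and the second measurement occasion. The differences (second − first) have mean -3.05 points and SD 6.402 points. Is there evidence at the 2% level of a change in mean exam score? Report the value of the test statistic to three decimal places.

-2.778

H0: μ_d = 0; H1: μ_d ≠ 0 (paired t-test on the differences, two-sided).
t = d̄/(s_d/√n) = -3.05/(6.402/√34) = -2.778
df = n − 1 = 33
Two-sided p-value ≈ 0.009
Since p ≈ 0.009 < α = 0.02, reject H0; the data support H1.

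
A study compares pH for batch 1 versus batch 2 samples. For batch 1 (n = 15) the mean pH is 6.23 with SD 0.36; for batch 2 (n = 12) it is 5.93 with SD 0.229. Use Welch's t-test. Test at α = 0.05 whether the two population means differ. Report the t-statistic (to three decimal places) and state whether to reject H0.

t = 2.630; reject H0

Let group 1 = batch 1, group 2 = batch 2. H0: μ_1 = μ_2; H1: μ_1 ≠ μ_2 (Welch's two-sample t-test, two-sided).
t = (x̄_1 − x̄_2)/√(s_1²/n_1 + s_2²/n_2) = (6.23 − 5.93)/√(0.36²/15 + 0.229²/12) = 2.630
Welch–Satterthwaite df ≈ 23.95
Two-sided p-value ≈ 0.0147
Since p ≈ 0.0147 < α = 0.05, reject H0; the data support H1.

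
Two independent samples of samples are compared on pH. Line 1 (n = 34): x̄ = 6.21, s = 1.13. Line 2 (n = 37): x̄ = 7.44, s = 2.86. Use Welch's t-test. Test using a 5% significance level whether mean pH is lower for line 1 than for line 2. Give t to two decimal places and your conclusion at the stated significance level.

t = -2.42; reject H0

Let group 1 = line 1, group 2 = line 2. H0: μ_1 = μ_2; H1: μ_1 < μ_2 (Welch's two-sample t-test, left-tailed).
t = (x̄_1 − x̄_2)/√(s_1²/n_1 + s_2²/n_2) = (6.21 − 7.44)/√(1.13²/34 + 2.86²/37) = -2.42
Welch–Satterthwaite df ≈ 47.77
p-value = P(T ≤ -2.42) ≈ 0.0097
Since p ≈ 0.0097 < α = 0.05, reject H0; the data support H1.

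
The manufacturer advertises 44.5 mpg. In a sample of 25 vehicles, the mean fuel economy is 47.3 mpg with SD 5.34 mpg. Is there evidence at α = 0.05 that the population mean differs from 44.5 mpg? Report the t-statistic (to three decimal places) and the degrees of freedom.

t = 2.622, df = 24

H0: μ = 44.5; H1: μ ≠ 44.5 (one-sample t-test, two-sided).
t = (x̄ − μ₀)/(s/√n) = (47.3 − 44.5)/(5.34/√25) = 2.622
df = n − 1 = 24
Two-sided p-value ≈ 0.0150
Since p ≈ 0.0150 < α = 0.05, reject H0; the data support H1.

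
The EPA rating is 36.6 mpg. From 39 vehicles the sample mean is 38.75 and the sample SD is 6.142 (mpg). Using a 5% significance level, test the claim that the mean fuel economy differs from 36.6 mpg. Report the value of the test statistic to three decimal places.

2.186

H0: μ = 36.6; H1: μ ≠ 36.6 (one-sample t-test, two-sided).
t = (x̄ − μ₀)/(s/√n) = (38.75 − 36.6)/(6.142/√39) = 2.186
df = n − 1 = 38
Two-sided p-value ≈ 0.035
Since p ≈ 0.035 < α = 0.05, reject H0; the evidence is statistically significant.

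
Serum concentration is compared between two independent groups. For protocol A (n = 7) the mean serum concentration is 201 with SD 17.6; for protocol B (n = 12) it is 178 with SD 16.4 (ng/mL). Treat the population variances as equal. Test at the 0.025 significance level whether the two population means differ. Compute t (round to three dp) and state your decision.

Let group 1 = protocol A, group 2 = protocol B. H0: μ_1 = μ_2; H1: μ_1 ≠ μ_2 (two-sample pooled-variance t-test, two-sided).
s_p² = [(7−1)·17.6² + (12−1)·16.4²]/(7+12−2) = 283.36
t = (201 − 178)/√[283.36·(1/7 + 1/12)] = 2.873
df = n₁ + n₂ − 2 = 17
Two-sided p-value ≈ 0.011
Since p ≈ 0.011 < α = 0.025, reject H0; the data support H1.

t = 2.873; reject H0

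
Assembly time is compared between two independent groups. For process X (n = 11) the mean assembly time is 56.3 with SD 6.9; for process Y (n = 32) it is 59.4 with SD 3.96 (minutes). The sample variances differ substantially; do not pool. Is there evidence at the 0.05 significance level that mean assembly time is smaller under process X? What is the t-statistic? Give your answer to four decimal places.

Let group 1 = process X, group 2 = process Y. H0: μ_1 = μ_2; H1: μ_1 < μ_2 (Welch's two-sample t-test, left-tailed).
t = (x̄_1 − x̄_2)/√(s_1²/n_1 + s_2²/n_2) = (56.3 − 59.4)/√(6.9²/11 + 3.96²/32) = -1.4123
Welch–Satterthwaite df ≈ 12.34
p-value = P(T ≤ -1.4123) ≈ 0.091
Since p ≈ 0.091 > α = 0.05, fail to reject H0; the data do not provide sufficient evidence against H0.

-1.4123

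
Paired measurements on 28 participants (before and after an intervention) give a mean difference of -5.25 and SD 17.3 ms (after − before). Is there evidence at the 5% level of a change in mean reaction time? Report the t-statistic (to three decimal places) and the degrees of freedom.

H0: μ_d = 0; H1: μ_d ≠ 0 (paired t-test on the differences, two-sided).
t = d̄/(s_d/√n) = -5.25/(17.3/√28) = -1.606
df = n − 1 = 27
Two-sided p-value ≈ 0.1200
Since p ≈ 0.1200 > α = 0.05, fail to reject H0; the data do not provide sufficient evidence against H0.

t = -1.606, df = 27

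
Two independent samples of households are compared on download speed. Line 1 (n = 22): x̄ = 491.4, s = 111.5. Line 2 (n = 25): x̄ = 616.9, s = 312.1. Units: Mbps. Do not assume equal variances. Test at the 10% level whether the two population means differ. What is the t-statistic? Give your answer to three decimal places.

-1.879

Let group 1 = line 1, group 2 = line 2. H0: μ_1 = μ_2; H1: μ_1 ≠ μ_2 (Welch's two-sample t-test, two-sided).
t = (x̄_1 − x̄_2)/√(s_1²/n_1 + s_2²/n_2) = (491.4 − 616.9)/√(111.5²/22 + 312.1²/25) = -1.879
Welch–Satterthwaite df ≈ 30.73
Two-sided p-value ≈ 0.0698
Since p ≈ 0.0698 < α = 0.1, reject H0; the evidence is statistically significant.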